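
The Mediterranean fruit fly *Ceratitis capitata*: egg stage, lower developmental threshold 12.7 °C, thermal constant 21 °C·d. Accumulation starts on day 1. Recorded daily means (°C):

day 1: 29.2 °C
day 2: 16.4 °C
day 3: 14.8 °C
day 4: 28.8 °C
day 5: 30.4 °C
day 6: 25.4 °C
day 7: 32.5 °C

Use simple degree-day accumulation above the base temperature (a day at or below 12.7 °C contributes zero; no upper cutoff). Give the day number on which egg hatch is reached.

Daily DD above 12.7 °C: 16.5, 3.7, 2.1, 16.1, 17.7, 12.7, 19.8.
Cumulative: 16.5, 20.2, 22.3, 38.4, 56.1, 68.8, 88.6.
The total first reaches 21 DD on day 3.

day 3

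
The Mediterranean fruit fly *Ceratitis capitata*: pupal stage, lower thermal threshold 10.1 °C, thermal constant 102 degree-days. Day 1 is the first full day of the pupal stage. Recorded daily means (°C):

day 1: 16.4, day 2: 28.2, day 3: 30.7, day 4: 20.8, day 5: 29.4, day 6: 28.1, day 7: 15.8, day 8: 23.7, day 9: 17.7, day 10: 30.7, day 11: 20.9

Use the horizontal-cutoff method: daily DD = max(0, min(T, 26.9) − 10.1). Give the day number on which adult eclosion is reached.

Daily DD above 10.1 °C (capped at 16.8): 6.3, 16.8, 16.8, 10.7, 16.8, 16.8, 5.7, 13.6, 7.6, 16.8, 10.8.
Cumulative: 6.3, 23.1, 39.9, 50.6, 67.4, 84.2, 89.9, 103.5, 111.1, 127.9, 138.7.
The total first reaches 102 DD on day 8.

day 8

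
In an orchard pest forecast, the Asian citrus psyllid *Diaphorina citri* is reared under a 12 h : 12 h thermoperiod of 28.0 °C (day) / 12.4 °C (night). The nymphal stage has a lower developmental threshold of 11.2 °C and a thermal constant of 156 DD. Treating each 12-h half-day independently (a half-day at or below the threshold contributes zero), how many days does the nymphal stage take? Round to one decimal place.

Day half: max(0, 28.0 − 11.2) × 0.5 = 16.8 × 0.5 = 8.40 DD.
Night half: max(0, 12.4 − 11.2) × 0.5 = 1.2 × 0.5 = 0.60 DD.
Per 24 h: 9.00 DD/day.
Duration = 156 / 9.00 = 17.333 ≈ 17.3 days.

17.3 days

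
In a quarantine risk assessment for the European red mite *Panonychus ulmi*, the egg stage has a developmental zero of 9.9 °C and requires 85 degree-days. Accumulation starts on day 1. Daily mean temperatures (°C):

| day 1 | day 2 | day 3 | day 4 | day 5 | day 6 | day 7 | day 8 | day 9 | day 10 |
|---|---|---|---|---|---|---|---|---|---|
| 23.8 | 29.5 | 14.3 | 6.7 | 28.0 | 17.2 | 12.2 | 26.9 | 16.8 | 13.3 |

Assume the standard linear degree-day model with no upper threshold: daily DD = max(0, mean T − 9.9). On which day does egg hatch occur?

day 9

Daily DD above 9.9 °C: 13.9, 19.6, 4.4, 0.0, 18.1, 7.3, 2.3, 17.0, 6.9, 3.4.
Cumulative: 13.9, 33.5, 37.9, 37.9, 56.0, 63.3, 65.6, 82.6, 89.5, 92.9.
The total first reaches 85 DD on day 9.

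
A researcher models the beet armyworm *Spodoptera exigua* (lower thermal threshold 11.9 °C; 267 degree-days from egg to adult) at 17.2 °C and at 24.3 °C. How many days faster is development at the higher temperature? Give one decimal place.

28.8 days

At 17.2 °C: 267 / (17.2 − 11.9) = 267 / 5.3 = 50.377 d.
At 24.3 °C: 267 / (24.3 − 11.9) = 267 / 12.4 = 21.532 d.
Difference = |50.377 − 21.532| = 28.845 ≈ 28.8 days.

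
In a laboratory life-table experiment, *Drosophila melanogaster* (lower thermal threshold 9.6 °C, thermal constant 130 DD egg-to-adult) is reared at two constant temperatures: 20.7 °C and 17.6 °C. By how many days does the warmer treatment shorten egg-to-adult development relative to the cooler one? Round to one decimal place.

4.5 days

At 20.7 °C: 130 / (20.7 − 9.6) = 130 / 11.1 = 11.712 d.
At 17.6 °C: 130 / (17.6 − 9.6) = 130 / 8.0 = 16.250 d.
Difference = |11.712 − 16.250| = 4.538 ≈ 4.5 days.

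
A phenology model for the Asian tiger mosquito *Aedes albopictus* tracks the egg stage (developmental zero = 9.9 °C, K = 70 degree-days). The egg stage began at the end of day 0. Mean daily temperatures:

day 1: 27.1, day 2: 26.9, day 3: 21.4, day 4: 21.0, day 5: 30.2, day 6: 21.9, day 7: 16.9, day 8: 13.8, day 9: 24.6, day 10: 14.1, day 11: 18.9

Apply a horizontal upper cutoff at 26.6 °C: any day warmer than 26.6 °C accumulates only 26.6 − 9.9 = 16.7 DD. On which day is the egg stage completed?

Daily DD above 9.9 °C (capped at 16.7): 16.7, 16.7, 11.5, 11.1, 16.7, 12.0, 7.0, 3.9, 14.7, 4.2, 9.0.
Cumulative: 16.7, 33.4, 44.9, 56.0, 72.7, 84.7, 91.7, 95.6, 110.3, 114.5, 123.5.
The total first reaches 70 DD on day 5.

day 5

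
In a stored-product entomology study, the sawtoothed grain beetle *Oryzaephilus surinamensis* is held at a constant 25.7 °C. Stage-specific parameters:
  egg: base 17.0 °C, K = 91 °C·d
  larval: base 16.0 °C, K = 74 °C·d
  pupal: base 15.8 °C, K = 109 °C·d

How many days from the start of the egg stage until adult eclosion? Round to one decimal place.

29.1 days

egg: 91 / (25.7 − 17.0) = 91 / 8.7 = 10.460 d.
larval: 74 / (25.7 − 16.0) = 74 / 9.7 = 7.629 d.
pupal: 109 / (25.7 − 15.8) = 109 / 9.9 = 11.010 d.
Sum = 29.099 ≈ 29.1 days.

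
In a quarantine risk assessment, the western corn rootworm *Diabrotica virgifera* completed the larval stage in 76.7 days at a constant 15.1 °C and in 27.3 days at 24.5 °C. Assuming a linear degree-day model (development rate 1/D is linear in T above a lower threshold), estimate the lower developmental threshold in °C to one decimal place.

9.9 °C

Linear rate model ⇒ the product D·(T − T_b) is constant across temperatures.
76.7·(15.1 − T_b) = 27.3·(24.5 − T_b)
T_b = (76.7·15.1 − 27.3·24.5) / (76.7 − 27.3) = 489.32 / 49.4 = 9.905 °C ≈ 9.9 °C.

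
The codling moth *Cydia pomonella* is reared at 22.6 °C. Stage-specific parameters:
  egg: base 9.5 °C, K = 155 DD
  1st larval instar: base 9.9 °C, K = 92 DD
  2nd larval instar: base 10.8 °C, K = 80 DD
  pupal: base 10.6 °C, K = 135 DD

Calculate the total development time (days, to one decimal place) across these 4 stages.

egg: 155 / (22.6 − 9.5) = 155 / 13.1 = 11.832 d.
1st larval instar: 92 / (22.6 − 9.9) = 92 / 12.7 = 7.244 d.
2nd larval instar: 80 / (22.6 − 10.8) = 80 / 11.8 = 6.780 d.
pupal: 135 / (22.6 − 10.6) = 135 / 12.0 = 11.250 d.
Sum = 37.106 ≈ 37.1 days.

37.1 days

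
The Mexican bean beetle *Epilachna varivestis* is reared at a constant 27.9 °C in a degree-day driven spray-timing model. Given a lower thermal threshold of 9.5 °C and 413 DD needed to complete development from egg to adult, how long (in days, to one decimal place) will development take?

Daily accumulation = 27.9 − 9.5 = 18.4 DD/day.
Duration = 413 / 18.4 = 22.446 ≈ 22.4 days.

22.4 days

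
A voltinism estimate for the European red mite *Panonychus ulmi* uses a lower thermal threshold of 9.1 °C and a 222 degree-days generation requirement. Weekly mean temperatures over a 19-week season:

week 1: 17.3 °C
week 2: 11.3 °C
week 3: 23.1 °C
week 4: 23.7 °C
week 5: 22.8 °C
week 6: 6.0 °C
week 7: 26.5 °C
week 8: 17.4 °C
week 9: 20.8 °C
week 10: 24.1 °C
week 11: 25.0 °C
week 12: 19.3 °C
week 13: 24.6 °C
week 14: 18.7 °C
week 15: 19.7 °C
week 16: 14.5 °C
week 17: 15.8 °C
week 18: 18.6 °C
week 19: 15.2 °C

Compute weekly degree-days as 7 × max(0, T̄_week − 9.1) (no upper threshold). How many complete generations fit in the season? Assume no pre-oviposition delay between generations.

Weekly DD (7 × max(0, T̄ − 9.1)): 57.4, 15.4, 98.0, 102.2, 95.9, 0.0, 121.8, 58.1, 81.9, 105.0, 111.3, 71.4, 108.5, 67.2, 74.2, 37.8, 46.9, 66.5, 42.7.
Season total = 1362.2 DD.
Complete generations = ⌊1362.2 / 222⌋ = 6.

6 generations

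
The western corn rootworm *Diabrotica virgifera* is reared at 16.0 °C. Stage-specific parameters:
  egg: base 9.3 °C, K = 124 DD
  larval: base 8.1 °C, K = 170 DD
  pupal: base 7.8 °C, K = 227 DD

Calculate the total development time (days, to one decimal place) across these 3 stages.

egg: 124 / (16.0 − 9.3) = 124 / 6.7 = 18.507 d.
larval: 170 / (16.0 − 8.1) = 170 / 7.9 = 21.519 d.
pupal: 227 / (16.0 − 7.8) = 227 / 8.2 = 27.683 d.
Sum = 67.709 ≈ 67.7 days.

67.7 days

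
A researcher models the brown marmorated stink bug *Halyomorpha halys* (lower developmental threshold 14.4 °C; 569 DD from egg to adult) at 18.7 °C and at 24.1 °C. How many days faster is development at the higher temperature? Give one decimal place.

73.7 days

At 18.7 °C: 569 / (18.7 − 14.4) = 569 / 4.3 = 132.326 d.
At 24.1 °C: 569 / (24.1 − 14.4) = 569 / 9.7 = 58.660 d.
Difference = |132.326 − 58.660| = 73.666 ≈ 73.7 days.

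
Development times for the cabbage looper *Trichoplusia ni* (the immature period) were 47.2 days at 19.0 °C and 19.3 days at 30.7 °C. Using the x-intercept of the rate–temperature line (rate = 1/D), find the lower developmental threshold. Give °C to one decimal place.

Linear rate model ⇒ the product D·(T − T_b) is constant across temperatures.
47.2·(19.0 − T_b) = 19.3·(30.7 − T_b)
T_b = (47.2·19.0 − 19.3·30.7) / (47.2 − 19.3) = 304.29 / 27.9 = 10.906 °C ≈ 10.9 °C.

10.9 °C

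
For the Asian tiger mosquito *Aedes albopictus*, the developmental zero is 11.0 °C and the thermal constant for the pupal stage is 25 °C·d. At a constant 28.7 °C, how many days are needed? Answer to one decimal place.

Daily accumulation = 28.7 − 11.0 = 17.7 DD/day.
Duration = 25 / 17.7 = 1.412 ≈ 1.4 days.

1.4 days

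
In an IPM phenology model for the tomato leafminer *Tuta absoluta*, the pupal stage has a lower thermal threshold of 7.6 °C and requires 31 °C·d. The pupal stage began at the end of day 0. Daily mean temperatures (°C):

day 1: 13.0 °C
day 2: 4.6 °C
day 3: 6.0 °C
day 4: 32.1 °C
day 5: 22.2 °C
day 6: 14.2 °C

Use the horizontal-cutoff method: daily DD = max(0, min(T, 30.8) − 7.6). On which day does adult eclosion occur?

Daily DD above 7.6 °C (capped at 23.2): 5.4, 0.0, 0.0, 23.2, 14.6, 6.6.
Cumulative: 5.4, 5.4, 5.4, 28.6, 43.2, 49.8.
The total first reaches 31 DD on day 5.

day 5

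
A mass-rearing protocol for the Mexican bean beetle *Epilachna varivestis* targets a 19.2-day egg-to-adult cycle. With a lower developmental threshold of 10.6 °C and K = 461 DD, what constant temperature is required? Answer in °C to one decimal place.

34.6 °C

Required daily accumulation = 461 / 19.2 = 24.010 DD/day.
T = T_base + 24.010 = 10.6 + 24.010 = 34.610 ≈ 34.6 °C.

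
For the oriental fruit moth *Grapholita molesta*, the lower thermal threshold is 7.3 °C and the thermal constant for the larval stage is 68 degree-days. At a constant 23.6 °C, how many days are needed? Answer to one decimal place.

Daily accumulation = 23.6 − 7.3 = 16.3 DD/day.
Duration = 68 / 16.3 = 4.172 ≈ 4.2 days.

4.2 days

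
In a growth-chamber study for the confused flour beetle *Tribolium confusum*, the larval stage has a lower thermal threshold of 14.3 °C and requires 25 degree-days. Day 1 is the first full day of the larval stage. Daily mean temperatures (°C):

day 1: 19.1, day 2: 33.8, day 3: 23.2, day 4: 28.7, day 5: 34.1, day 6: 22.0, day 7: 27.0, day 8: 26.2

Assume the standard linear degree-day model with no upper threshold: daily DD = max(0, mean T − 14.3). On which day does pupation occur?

Daily DD above 14.3 °C: 4.8, 19.5, 8.9, 14.4, 19.8, 7.7, 12.7, 11.9.
Cumulative: 4.8, 24.3, 33.2, 47.6, 67.4, 75.1, 87.8, 99.7.
The total first reaches 25 DD on day 3.

day 3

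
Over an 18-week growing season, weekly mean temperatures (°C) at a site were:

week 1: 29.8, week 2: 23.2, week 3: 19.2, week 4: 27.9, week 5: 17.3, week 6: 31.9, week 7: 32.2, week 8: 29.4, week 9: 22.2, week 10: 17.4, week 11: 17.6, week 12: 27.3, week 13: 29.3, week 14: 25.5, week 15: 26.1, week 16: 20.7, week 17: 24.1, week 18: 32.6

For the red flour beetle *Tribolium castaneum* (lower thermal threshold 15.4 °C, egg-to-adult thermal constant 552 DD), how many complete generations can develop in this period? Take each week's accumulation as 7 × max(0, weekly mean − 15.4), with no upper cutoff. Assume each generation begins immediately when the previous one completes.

2 generations

Weekly DD (7 × max(0, T̄ − 15.4)): 100.8, 54.6, 26.6, 87.5, 13.3, 115.5, 117.6, 98.0, 47.6, 14.0, 15.4, 83.3, 97.3, 70.7, 74.9, 37.1, 60.9, 120.4.
Season total = 1235.5 DD.
Complete generations = ⌊1235.5 / 552⌋ = 2.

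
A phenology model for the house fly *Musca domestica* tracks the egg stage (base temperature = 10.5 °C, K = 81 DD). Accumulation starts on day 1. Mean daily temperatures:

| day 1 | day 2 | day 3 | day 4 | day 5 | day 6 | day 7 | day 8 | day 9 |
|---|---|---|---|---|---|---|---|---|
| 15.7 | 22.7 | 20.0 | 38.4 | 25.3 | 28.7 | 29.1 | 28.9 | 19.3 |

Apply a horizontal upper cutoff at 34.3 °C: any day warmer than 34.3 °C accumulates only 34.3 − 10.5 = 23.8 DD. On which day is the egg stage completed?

Daily DD above 10.5 °C (capped at 23.8): 5.2, 12.2, 9.5, 23.8, 14.8, 18.2, 18.6, 18.4, 8.8.
Cumulative: 5.2, 17.4, 26.9, 50.7, 65.5, 83.7, 102.3, 120.7, 129.5.
The total first reaches 81 DD on day 6.

day 6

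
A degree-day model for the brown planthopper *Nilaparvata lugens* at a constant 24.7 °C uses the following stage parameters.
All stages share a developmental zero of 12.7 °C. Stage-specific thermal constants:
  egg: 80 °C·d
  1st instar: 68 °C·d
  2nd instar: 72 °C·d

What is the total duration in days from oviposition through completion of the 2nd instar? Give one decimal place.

Daily accumulation at 24.7 °C = 24.7 − 12.7 = 12.0 DD/day.
Total K = 80 + 68 + 72 = 220 DD.
Total duration = 220 / 12.0 = 18.333 ≈ 18.3 days.

18.3 days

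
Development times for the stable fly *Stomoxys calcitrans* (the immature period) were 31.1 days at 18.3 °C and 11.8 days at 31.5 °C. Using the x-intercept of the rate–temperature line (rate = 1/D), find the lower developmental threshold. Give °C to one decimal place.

Equal thermal constants: D₁(T₁ − T_b) = D₂(T₂ − T_b).
31.1·(18.3 − T_b) = 11.8·(31.5 − T_b)
T_b = (31.1·18.3 − 11.8·31.5) / (31.1 − 11.8) = 197.43 / 19.3 = 10.230 °C ≈ 10.2 °C.

10.2 °C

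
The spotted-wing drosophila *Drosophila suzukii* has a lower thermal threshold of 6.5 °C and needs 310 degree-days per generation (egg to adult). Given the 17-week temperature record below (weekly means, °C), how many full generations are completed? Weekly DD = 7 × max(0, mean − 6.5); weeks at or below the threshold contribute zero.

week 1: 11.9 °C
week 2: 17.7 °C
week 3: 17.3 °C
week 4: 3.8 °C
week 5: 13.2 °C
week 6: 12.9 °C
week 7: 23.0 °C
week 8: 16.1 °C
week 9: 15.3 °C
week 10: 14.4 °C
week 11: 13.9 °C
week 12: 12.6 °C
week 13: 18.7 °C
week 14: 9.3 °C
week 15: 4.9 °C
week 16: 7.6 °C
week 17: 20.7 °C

2 generations

Weekly DD (7 × max(0, T̄ − 6.5)): 37.8, 78.4, 75.6, 0.0, 46.9, 44.8, 115.5, 67.2, 61.6, 55.3, 51.8, 42.7, 85.4, 19.6, 0.0, 7.7, 99.4.
Season total = 889.7 DD.
Complete generations = ⌊889.7 / 310⌋ = 2.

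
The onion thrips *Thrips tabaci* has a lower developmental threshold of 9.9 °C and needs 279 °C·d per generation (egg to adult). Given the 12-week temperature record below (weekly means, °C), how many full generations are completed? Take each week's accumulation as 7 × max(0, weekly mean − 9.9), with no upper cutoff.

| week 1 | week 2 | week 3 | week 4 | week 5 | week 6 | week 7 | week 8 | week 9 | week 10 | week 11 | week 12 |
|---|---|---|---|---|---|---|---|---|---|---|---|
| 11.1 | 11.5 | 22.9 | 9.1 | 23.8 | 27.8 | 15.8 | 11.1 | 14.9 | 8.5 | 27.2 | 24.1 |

2 generations

Weekly DD (7 × max(0, T̄ − 9.9)): 8.4, 11.2, 91.0, 0.0, 97.3, 125.3, 41.3, 8.4, 35.0, 0.0, 121.1, 99.4.
Season total = 638.4 DD.
Complete generations = ⌊638.4 / 279⌋ = 2.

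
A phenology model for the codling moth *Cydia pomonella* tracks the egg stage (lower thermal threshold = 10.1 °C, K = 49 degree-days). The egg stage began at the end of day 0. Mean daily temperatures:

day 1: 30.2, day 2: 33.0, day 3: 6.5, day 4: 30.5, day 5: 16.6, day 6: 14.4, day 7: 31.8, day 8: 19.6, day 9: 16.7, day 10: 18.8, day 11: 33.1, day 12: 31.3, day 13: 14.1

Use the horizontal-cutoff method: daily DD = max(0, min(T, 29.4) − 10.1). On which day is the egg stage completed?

day 4

Daily DD above 10.1 °C (capped at 19.3): 19.3, 19.3, 0.0, 19.3, 6.5, 4.3, 19.3, 9.5, 6.6, 8.7, 19.3, 19.3, 4.0.
Cumulative: 19.3, 38.6, 38.6, 57.9, 64.4, 68.7, 88.0, 97.5, 104.1, 112.8, 132.1, 151.4, 155.4.
The total first reaches 49 DD on day 4.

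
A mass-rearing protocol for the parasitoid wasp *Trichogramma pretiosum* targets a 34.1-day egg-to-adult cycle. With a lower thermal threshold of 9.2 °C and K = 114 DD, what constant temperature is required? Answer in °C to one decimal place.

12.5 °C

Required daily accumulation = 114 / 34.1 = 3.343 DD/day.
T = T_base + 3.343 = 9.2 + 3.343 = 12.543 ≈ 12.5 °C.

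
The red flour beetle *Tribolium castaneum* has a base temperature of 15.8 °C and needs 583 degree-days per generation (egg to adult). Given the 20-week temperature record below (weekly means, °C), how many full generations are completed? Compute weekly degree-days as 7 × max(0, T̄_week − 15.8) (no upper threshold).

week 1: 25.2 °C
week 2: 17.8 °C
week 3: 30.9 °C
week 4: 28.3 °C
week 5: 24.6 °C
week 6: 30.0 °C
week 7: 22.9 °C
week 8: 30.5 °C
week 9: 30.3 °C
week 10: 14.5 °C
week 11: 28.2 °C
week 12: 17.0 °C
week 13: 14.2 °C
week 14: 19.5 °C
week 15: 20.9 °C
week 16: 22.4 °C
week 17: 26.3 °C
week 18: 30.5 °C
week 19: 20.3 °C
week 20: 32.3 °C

2 generations

Weekly DD (7 × max(0, T̄ − 15.8)): 65.8, 14.0, 105.7, 87.5, 61.6, 99.4, 49.7, 102.9, 101.5, 0.0, 86.8, 8.4, 0.0, 25.9, 35.7, 46.2, 73.5, 102.9, 31.5, 115.5.
Season total = 1214.5 DD.
Complete generations = ⌊1214.5 / 583⌋ = 2.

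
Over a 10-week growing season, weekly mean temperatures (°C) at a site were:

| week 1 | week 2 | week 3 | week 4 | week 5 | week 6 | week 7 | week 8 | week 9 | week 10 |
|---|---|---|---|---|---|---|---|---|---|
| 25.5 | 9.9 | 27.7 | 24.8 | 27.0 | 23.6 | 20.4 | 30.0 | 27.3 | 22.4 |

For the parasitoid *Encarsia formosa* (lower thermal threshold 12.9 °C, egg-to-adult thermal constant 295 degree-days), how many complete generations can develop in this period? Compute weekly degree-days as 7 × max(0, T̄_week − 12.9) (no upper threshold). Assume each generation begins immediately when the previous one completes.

2 generations

Weekly DD (7 × max(0, T̄ − 12.9)): 88.2, 0.0, 103.6, 83.3, 98.7, 74.9, 52.5, 119.7, 100.8, 66.5.
Season total = 788.2 DD.
Complete generations = ⌊788.2 / 295⌋ = 2.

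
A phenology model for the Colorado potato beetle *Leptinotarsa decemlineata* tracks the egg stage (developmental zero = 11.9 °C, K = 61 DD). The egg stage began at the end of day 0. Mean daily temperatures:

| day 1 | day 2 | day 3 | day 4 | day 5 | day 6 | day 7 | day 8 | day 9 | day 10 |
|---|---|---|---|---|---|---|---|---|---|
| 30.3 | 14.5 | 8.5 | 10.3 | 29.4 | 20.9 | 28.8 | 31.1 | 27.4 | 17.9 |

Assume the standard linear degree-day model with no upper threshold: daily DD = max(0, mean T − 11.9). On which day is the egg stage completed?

day 7

Daily DD above 11.9 °C: 18.4, 2.6, 0.0, 0.0, 17.5, 9.0, 16.9, 19.2, 15.5, 6.0.
Cumulative: 18.4, 21.0, 21.0, 21.0, 38.5, 47.5, 64.4, 83.6, 99.1, 105.1.
The total first reaches 61 DD on day 7.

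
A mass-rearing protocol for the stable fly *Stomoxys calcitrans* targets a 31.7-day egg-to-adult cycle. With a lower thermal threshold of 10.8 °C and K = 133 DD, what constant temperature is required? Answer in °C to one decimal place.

Required daily accumulation = 133 / 31.7 = 4.196 DD/day.
T = T_base + 4.196 = 10.8 + 4.196 = 14.996 ≈ 15.0 °C.

15.0 °C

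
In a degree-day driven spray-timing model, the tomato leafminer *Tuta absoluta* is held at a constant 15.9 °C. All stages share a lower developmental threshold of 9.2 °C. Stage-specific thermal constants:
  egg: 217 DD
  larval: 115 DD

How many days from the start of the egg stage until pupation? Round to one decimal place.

49.6 days

Daily accumulation at 15.9 °C = 15.9 − 9.2 = 6.7 DD/day.
Total K = 217 + 115 = 332 DD.
Total duration = 332 / 6.7 = 49.552 ≈ 49.6 days.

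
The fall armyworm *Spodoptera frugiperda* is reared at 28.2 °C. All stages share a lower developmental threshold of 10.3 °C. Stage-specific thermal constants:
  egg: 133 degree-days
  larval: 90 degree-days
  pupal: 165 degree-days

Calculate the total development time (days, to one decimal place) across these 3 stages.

21.7 days

Daily accumulation at 28.2 °C = 28.2 − 10.3 = 17.9 DD/day.
Total K = 133 + 90 + 165 = 388 DD.
Total duration = 388 / 17.9 = 21.676 ≈ 21.7 days.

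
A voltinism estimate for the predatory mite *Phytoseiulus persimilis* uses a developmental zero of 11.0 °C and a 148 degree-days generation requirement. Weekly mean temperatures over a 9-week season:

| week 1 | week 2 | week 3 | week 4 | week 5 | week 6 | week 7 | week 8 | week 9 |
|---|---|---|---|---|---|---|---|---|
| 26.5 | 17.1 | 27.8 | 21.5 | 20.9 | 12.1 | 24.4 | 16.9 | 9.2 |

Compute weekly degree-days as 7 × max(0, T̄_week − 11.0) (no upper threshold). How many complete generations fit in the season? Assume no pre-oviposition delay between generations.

Weekly DD (7 × max(0, T̄ − 11.0)): 108.5, 42.7, 117.6, 73.5, 69.3, 7.7, 93.8, 41.3, 0.0.
Season total = 554.4 DD.
Complete generations = ⌊554.4 / 148⌋ = 3.

3 generations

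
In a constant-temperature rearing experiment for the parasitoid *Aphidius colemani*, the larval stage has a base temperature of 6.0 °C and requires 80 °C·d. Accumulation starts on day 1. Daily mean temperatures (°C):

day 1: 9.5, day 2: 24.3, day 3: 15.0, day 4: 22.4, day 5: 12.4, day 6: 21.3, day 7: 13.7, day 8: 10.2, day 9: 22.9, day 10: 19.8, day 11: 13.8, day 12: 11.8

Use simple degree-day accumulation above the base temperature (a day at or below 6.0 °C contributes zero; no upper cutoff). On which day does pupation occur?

day 8

Daily DD above 6.0 °C: 3.5, 18.3, 9.0, 16.4, 6.4, 15.3, 7.7, 4.2, 16.9, 13.8, 7.8, 5.8.
Cumulative: 3.5, 21.8, 30.8, 47.2, 53.6, 68.9, 76.6, 80.8, 97.7, 111.5, 119.3, 125.1.
The total first reaches 80 DD on day 8.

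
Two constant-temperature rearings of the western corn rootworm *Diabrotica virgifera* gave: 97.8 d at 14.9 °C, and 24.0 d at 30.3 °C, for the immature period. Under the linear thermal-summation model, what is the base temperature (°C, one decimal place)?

9.9 °C

Under the model K = D·(T − T_b), so D₁·(T₁ − T_b) = D₂·(T₂ − T_b).
97.8·(14.9 − T_b) = 24.0·(30.3 − T_b)
T_b = (97.8·14.9 − 24.0·30.3) / (97.8 − 24.0) = 730.02 / 73.8 = 9.892 °C ≈ 9.9 °C.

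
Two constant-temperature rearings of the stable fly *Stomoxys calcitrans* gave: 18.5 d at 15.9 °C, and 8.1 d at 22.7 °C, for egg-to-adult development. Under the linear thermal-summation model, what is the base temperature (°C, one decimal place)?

Linear rate model ⇒ the product D·(T − T_b) is constant across temperatures.
18.5·(15.9 − T_b) = 8.1·(22.7 − T_b)
T_b = (18.5·15.9 − 8.1·22.7) / (18.5 − 8.1) = 110.28 / 10.4 = 10.604 °C ≈ 10.6 °C.

10.6 °C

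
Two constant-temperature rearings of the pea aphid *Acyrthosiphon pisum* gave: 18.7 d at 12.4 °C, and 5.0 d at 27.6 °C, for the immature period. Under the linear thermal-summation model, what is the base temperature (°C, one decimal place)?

6.9 °C

Equal thermal constants: D₁(T₁ − T_b) = D₂(T₂ − T_b).
18.7·(12.4 − T_b) = 5.0·(27.6 − T_b)
T_b = (18.7·12.4 − 5.0·27.6) / (18.7 − 5.0) = 93.88 / 13.7 = 6.853 °C ≈ 6.9 °C.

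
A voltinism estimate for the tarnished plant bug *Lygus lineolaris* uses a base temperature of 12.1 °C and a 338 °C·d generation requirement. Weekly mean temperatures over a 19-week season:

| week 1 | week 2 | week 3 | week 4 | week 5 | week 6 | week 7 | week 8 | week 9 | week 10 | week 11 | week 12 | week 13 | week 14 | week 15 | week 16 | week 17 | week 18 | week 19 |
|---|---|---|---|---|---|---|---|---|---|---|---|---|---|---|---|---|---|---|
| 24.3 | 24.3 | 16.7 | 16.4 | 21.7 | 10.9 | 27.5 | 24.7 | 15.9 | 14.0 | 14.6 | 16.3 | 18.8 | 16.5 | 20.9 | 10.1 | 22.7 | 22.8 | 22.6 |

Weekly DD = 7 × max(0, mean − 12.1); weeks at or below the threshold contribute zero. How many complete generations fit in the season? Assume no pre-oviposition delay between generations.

Weekly DD (7 × max(0, T̄ − 12.1)): 85.4, 85.4, 32.2, 30.1, 67.2, 0.0, 107.8, 88.2, 26.6, 13.3, 17.5, 29.4, 46.9, 30.8, 61.6, 0.0, 74.2, 74.9, 73.5.
Season total = 945.0 DD.
Complete generations = ⌊945.0 / 338⌋ = 2.

2 generations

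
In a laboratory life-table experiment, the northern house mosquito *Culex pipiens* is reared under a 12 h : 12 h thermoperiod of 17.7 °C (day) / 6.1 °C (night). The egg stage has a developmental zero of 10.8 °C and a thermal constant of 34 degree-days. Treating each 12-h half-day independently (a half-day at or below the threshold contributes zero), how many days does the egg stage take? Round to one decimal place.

Day half: max(0, 17.7 − 10.8) × 0.5 = 6.9 × 0.5 = 3.45 DD.
Night half: max(0, 6.1 − 10.8) × 0.5 = 0.0 × 0.5 = 0.00 DD.
Per 24 h: 3.45 DD/day.
Duration = 34 / 3.45 = 9.855 ≈ 9.9 days.

9.9 days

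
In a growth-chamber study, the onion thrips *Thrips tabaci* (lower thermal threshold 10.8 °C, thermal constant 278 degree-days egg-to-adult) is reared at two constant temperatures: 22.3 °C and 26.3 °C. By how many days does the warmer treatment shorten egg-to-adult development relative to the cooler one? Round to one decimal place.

At 22.3 °C: 278 / (22.3 − 10.8) = 278 / 11.5 = 24.174 d.
At 26.3 °C: 278 / (26.3 − 10.8) = 278 / 15.5 = 17.935 d.
Difference = |24.174 − 17.935| = 6.238 ≈ 6.2 days.

6.2 days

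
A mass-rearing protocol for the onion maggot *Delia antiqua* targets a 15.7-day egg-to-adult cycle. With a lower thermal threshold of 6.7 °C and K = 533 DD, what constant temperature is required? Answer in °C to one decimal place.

Required daily accumulation = 533 / 15.7 = 33.949 DD/day.
T = T_base + 33.949 = 6.7 + 33.949 = 40.649 ≈ 40.6 °C.

40.6 °C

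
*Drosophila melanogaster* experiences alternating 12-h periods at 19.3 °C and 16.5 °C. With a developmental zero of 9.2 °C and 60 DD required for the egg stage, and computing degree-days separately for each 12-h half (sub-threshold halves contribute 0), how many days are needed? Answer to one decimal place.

Day half: max(0, 19.3 − 9.2) × 0.5 = 10.1 × 0.5 = 5.05 DD.
Night half: max(0, 16.5 − 9.2) × 0.5 = 7.3 × 0.5 = 3.65 DD.
Per 24 h: 8.70 DD/day.
Duration = 60 / 8.70 = 6.897 ≈ 6.9 days.

6.9 days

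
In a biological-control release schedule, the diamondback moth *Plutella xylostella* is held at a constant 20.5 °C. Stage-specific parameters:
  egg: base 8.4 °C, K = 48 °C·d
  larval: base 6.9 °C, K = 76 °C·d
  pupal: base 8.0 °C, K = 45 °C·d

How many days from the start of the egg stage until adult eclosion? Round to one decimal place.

egg: 48 / (20.5 − 8.4) = 48 / 12.1 = 3.967 d.
larval: 76 / (20.5 − 6.9) = 76 / 13.6 = 5.588 d.
pupal: 45 / (20.5 − 8.0) = 45 / 12.5 = 3.600 d.
Sum = 13.155 ≈ 13.2 days.

13.2 days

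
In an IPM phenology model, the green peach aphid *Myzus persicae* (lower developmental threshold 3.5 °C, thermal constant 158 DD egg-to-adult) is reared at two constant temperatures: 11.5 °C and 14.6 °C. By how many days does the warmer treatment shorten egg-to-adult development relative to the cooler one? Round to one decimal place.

At 11.5 °C: 158 / (11.5 − 3.5) = 158 / 8.0 = 19.750 d.
At 14.6 °C: 158 / (14.6 − 3.5) = 158 / 11.1 = 14.234 d.
Difference = |19.750 − 14.234| = 5.516 ≈ 5.5 days.

5.5 days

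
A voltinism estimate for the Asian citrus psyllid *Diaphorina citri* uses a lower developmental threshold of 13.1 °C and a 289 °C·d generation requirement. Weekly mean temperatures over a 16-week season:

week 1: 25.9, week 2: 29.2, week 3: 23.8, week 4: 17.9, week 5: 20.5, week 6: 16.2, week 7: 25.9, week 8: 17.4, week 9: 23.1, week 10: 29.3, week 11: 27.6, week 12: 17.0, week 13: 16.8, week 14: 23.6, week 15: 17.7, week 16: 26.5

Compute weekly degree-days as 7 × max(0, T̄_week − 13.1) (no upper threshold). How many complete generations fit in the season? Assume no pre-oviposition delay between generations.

Weekly DD (7 × max(0, T̄ − 13.1)): 89.6, 112.7, 74.9, 33.6, 51.8, 21.7, 89.6, 30.1, 70.0, 113.4, 101.5, 27.3, 25.9, 73.5, 32.2, 93.8.
Season total = 1041.6 DD.
Complete generations = ⌊1041.6 / 289⌋ = 3.

3 generations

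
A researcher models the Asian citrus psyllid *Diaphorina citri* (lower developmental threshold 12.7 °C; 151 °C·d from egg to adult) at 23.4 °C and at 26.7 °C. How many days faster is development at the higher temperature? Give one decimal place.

At 23.4 °C: 151 / (23.4 − 12.7) = 151 / 10.7 = 14.112 d.
At 26.7 °C: 151 / (26.7 − 12.7) = 151 / 14.0 = 10.786 d.
Difference = |14.112 − 10.786| = 3.326 ≈ 3.3 days.

3.3 days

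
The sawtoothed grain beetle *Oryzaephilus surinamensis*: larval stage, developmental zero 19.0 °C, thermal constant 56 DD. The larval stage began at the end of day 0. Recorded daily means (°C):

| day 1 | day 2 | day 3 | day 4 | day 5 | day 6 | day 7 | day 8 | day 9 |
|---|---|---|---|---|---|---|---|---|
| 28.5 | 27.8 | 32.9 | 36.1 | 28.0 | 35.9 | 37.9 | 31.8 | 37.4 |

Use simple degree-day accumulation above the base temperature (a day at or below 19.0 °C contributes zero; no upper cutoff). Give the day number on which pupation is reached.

Daily DD above 19.0 °C: 9.5, 8.8, 13.9, 17.1, 9.0, 16.9, 18.9, 12.8, 18.4.
Cumulative: 9.5, 18.3, 32.2, 49.3, 58.3, 75.2, 94.1, 106.9, 125.3.
The total first reaches 56 DD on day 5.

day 5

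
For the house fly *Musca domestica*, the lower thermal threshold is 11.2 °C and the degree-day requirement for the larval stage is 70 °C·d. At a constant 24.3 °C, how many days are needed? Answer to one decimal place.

Daily accumulation = 24.3 − 11.2 = 13.1 DD/day.
Duration = 70 / 13.1 = 5.344 ≈ 5.3 days.

5.3 days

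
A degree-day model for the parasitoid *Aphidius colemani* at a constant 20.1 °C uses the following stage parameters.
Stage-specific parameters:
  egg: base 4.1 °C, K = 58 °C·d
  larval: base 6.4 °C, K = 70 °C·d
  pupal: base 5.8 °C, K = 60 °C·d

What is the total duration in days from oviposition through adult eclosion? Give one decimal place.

12.9 days

egg: 58 / (20.1 − 4.1) = 58 / 16.0 = 3.625 d.
larval: 70 / (20.1 − 6.4) = 70 / 13.7 = 5.109 d.
pupal: 60 / (20.1 − 5.8) = 60 / 14.3 = 4.196 d.
Sum = 12.930 ≈ 12.9 days.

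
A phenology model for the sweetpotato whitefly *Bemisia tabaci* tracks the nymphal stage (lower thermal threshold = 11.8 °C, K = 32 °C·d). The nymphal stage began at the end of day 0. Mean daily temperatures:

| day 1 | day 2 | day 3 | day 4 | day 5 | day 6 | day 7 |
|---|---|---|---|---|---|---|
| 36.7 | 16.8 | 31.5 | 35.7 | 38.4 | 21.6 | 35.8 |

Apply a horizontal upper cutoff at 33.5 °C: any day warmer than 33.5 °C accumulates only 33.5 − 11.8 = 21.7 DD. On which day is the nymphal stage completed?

Daily DD above 11.8 °C (capped at 21.7): 21.7, 5.0, 19.7, 21.7, 21.7, 9.8, 21.7.
Cumulative: 21.7, 26.7, 46.4, 68.1, 89.8, 99.6, 121.3.
The total first reaches 32 DD on day 3.

day 3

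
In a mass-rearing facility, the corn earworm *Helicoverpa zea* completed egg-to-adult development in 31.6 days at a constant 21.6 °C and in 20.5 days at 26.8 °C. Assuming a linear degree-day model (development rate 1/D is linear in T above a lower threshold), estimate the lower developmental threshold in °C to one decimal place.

Under the model K = D·(T − T_b), so D₁·(T₁ − T_b) = D₂·(T₂ − T_b).
31.6·(21.6 − T_b) = 20.5·(26.8 − T_b)
T_b = (31.6·21.6 − 20.5·26.8) / (31.6 − 20.5) = 133.16 / 11.1 = 11.996 °C ≈ 12.0 °C.

12.0 °C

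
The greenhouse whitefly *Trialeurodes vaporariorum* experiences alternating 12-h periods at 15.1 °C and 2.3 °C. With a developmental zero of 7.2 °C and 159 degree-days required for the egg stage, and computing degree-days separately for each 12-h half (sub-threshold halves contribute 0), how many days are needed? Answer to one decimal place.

40.3 days

Day half: max(0, 15.1 − 7.2) × 0.5 = 7.9 × 0.5 = 3.95 DD.
Night half: max(0, 2.3 − 7.2) × 0.5 = 0.0 × 0.5 = 0.00 DD.
Per 24 h: 3.95 DD/day.
Duration = 159 / 3.95 = 40.253 ≈ 40.3 days.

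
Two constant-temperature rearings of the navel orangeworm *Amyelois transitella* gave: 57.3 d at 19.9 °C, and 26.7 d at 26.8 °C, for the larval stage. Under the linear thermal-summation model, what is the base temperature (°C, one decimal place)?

13.9 °C

Equal thermal constants: D₁(T₁ − T_b) = D₂(T₂ − T_b).
57.3·(19.9 − T_b) = 26.7·(26.8 − T_b)
T_b = (57.3·19.9 − 26.7·26.8) / (57.3 − 26.7) = 424.71 / 30.6 = 13.879 °C ≈ 13.9 °C.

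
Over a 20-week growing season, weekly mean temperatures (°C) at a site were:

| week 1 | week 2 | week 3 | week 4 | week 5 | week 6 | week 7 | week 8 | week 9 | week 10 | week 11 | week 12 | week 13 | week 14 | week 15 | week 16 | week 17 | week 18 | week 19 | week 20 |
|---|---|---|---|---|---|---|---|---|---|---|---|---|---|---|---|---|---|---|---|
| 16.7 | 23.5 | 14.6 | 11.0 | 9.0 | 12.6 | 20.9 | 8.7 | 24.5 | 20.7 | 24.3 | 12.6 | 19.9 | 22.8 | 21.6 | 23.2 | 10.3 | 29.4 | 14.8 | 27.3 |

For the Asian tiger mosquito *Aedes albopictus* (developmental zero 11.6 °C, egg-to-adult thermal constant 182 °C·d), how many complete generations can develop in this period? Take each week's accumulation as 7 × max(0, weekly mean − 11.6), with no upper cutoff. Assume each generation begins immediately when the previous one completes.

Weekly DD (7 × max(0, T̄ − 11.6)): 35.7, 83.3, 21.0, 0.0, 0.0, 7.0, 65.1, 0.0, 90.3, 63.7, 88.9, 7.0, 58.1, 78.4, 70.0, 81.2, 0.0, 124.6, 22.4, 109.9.
Season total = 1006.6 DD.
Complete generations = ⌊1006.6 / 182⌋ = 5.

5 generations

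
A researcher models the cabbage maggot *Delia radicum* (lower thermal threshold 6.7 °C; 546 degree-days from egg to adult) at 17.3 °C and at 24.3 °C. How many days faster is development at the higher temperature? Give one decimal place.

20.5 days

At 17.3 °C: 546 / (17.3 − 6.7) = 546 / 10.6 = 51.509 d.
At 24.3 °C: 546 / (24.3 − 6.7) = 546 / 17.6 = 31.023 d.
Difference = |51.509 − 31.023| = 20.487 ≈ 20.5 days.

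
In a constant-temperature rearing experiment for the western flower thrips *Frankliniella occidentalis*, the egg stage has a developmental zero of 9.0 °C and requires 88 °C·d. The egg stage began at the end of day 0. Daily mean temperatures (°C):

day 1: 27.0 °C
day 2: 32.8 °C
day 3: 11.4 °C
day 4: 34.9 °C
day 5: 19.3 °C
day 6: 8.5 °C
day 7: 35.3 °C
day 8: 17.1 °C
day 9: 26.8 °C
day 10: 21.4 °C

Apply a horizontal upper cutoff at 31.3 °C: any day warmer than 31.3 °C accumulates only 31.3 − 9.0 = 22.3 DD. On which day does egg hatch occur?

day 7

Daily DD above 9.0 °C (capped at 22.3): 18.0, 22.3, 2.4, 22.3, 10.3, 0.0, 22.3, 8.1, 17.8, 12.4.
Cumulative: 18.0, 40.3, 42.7, 65.0, 75.3, 75.3, 97.6, 105.7, 123.5, 135.9.
The total first reaches 88 DD on day 7.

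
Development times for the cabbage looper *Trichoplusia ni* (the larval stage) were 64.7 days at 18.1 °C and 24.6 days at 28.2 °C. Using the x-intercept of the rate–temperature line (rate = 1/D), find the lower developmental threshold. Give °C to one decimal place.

11.9 °C

Equal thermal constants: D₁(T₁ − T_b) = D₂(T₂ − T_b).
64.7·(18.1 − T_b) = 24.6·(28.2 − T_b)
T_b = (64.7·18.1 − 24.6·28.2) / (64.7 − 24.6) = 477.35 / 40.1 = 11.904 °C ≈ 11.9 °C.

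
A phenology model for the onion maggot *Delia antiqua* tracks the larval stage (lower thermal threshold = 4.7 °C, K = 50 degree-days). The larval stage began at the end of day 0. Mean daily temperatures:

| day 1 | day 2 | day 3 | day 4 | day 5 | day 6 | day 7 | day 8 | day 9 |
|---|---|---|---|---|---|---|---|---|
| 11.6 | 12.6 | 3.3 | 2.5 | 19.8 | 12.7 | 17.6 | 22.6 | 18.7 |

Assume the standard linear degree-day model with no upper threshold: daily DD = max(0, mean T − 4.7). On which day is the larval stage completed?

Daily DD above 4.7 °C: 6.9, 7.9, 0.0, 0.0, 15.1, 8.0, 12.9, 17.9, 14.0.
Cumulative: 6.9, 14.8, 14.8, 14.8, 29.9, 37.9, 50.8, 68.7, 82.7.
The total first reaches 50 DD on day 7.

day 7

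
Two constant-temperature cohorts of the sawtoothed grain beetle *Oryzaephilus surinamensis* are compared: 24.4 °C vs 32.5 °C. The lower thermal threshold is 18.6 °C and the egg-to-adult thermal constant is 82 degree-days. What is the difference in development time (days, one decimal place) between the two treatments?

At 24.4 °C: 82 / (24.4 − 18.6) = 82 / 5.8 = 14.138 d.
At 32.5 °C: 82 / (32.5 − 18.6) = 82 / 13.9 = 5.899 d.
Difference = |14.138 − 5.899| = 8.239 ≈ 8.2 days.

8.2 days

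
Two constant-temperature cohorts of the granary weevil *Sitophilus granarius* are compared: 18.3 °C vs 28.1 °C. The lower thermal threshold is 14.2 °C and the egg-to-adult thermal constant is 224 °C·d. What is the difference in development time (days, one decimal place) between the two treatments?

At 18.3 °C: 224 / (18.3 − 14.2) = 224 / 4.1 = 54.634 d.
At 28.1 °C: 224 / (28.1 − 14.2) = 224 / 13.9 = 16.115 d.
Difference = |54.634 − 16.115| = 38.519 ≈ 38.5 days.

38.5 days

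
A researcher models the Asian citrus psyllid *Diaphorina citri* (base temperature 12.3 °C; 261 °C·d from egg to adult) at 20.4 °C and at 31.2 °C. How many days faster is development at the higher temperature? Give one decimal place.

At 20.4 °C: 261 / (20.4 − 12.3) = 261 / 8.1 = 32.222 d.
At 31.2 °C: 261 / (31.2 − 12.3) = 261 / 18.9 = 13.810 d.
Difference = |32.222 − 13.810| = 18.413 ≈ 18.4 days.

18.4 days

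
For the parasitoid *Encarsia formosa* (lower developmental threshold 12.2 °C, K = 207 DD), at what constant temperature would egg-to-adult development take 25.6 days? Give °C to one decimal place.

20.3 °C

Required daily accumulation = 207 / 25.6 = 8.086 DD/day.
T = T_base + 8.086 = 12.2 + 8.086 = 20.286 ≈ 20.3 °C.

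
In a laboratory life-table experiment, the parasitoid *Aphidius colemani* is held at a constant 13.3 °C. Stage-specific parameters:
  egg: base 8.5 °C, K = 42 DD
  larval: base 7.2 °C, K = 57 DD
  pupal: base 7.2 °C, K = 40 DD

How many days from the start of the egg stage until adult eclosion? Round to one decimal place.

egg: 42 / (13.3 − 8.5) = 42 / 4.8 = 8.750 d.
larval: 57 / (13.3 − 7.2) = 57 / 6.1 = 9.344 d.
pupal: 40 / (13.3 − 7.2) = 40 / 6.1 = 6.557 d.
Sum = 24.652 ≈ 24.7 days.

24.7 days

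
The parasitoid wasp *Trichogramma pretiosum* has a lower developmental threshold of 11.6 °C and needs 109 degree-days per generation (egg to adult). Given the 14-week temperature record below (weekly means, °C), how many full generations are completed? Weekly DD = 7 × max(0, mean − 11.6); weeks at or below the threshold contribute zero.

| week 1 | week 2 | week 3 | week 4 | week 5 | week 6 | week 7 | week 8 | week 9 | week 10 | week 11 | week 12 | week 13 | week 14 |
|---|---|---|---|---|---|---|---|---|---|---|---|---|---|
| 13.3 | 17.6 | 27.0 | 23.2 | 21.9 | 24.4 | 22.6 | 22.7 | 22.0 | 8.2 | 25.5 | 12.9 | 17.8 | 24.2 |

7 generations

Weekly DD (7 × max(0, T̄ − 11.6)): 11.9, 42.0, 107.8, 81.2, 72.1, 89.6, 77.0, 77.7, 72.8, 0.0, 97.3, 9.1, 43.4, 88.2.
Season total = 870.1 DD.
Complete generations = ⌊870.1 / 109⌋ = 7.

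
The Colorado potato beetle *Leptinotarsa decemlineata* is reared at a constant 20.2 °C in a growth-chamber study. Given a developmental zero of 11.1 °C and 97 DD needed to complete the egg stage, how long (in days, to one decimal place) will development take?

10.7 days

Daily accumulation = 20.2 − 11.1 = 9.1 DD/day.
Duration = 97 / 9.1 = 10.659 ≈ 10.7 days.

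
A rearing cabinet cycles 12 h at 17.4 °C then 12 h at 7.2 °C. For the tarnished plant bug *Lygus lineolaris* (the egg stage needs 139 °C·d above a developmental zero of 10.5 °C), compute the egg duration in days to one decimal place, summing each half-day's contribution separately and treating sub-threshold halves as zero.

40.3 days

Day half: max(0, 17.4 − 10.5) × 0.5 = 6.9 × 0.5 = 3.45 DD.
Night half: max(0, 7.2 − 10.5) × 0.5 = 0.0 × 0.5 = 0.00 DD.
Per 24 h: 3.45 DD/day.
Duration = 139 / 3.45 = 40.290 ≈ 40.3 days.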